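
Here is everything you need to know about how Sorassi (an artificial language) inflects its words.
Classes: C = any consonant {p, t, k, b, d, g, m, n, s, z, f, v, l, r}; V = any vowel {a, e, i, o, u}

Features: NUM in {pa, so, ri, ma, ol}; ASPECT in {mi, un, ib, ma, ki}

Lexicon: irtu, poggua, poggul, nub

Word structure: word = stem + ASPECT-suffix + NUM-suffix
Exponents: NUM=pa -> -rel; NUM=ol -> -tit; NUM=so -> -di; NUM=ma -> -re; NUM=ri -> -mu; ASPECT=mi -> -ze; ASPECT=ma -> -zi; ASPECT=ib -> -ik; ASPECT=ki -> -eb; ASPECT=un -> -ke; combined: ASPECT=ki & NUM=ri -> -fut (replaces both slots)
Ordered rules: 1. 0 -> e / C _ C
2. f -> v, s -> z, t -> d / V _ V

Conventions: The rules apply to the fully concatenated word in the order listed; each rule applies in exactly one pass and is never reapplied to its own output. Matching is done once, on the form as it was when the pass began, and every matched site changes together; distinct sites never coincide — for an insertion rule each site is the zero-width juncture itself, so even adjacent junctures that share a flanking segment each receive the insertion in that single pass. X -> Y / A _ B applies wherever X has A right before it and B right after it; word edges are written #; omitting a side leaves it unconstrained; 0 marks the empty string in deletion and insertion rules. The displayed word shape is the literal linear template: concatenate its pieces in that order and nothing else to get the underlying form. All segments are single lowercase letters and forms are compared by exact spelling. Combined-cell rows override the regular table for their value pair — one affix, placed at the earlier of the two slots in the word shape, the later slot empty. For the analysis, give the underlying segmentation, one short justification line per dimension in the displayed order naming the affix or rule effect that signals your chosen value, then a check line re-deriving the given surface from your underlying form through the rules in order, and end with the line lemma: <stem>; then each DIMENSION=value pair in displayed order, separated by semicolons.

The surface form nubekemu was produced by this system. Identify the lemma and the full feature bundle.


underlying: nub-ke-mu
NUM=ri - signalled by the affix -mu
ASPECT=un - signalled by the affix -ke
check: nubkemu -> nubekemu -> nubekemu
lemma: nub; NUM=ri; ASPECT=un


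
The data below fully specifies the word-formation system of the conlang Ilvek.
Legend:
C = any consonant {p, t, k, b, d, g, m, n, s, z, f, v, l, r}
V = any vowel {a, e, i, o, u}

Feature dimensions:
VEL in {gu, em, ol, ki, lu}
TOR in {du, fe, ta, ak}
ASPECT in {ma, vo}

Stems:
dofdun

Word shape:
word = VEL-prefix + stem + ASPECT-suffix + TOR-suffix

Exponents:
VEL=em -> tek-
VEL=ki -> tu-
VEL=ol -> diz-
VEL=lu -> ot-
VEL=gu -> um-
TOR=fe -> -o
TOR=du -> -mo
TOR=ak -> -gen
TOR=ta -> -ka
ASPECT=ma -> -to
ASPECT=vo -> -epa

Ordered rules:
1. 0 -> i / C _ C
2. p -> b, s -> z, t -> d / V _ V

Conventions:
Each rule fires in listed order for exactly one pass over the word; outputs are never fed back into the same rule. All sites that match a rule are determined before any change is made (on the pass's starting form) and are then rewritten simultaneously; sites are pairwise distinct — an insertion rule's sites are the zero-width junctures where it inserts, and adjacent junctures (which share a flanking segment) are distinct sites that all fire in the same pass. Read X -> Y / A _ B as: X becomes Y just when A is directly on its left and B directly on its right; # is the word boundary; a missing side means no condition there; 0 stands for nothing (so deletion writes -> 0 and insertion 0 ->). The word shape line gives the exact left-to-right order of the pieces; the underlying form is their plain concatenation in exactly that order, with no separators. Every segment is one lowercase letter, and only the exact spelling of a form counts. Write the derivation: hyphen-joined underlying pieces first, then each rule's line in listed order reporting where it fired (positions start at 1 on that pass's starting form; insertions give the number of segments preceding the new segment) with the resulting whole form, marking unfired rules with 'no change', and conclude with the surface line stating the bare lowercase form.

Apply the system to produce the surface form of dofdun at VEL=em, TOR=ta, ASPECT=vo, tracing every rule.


underlying: tek-dofdun-epa-ka
1. 0 -> i / C _ C: inserts after position(s) 3, 6: tekidofidunepaka
2. p -> b, s -> z, t -> d / V _ V: fires at position(s) 13: tekidofidunebaka
surface: tekidofidunebaka


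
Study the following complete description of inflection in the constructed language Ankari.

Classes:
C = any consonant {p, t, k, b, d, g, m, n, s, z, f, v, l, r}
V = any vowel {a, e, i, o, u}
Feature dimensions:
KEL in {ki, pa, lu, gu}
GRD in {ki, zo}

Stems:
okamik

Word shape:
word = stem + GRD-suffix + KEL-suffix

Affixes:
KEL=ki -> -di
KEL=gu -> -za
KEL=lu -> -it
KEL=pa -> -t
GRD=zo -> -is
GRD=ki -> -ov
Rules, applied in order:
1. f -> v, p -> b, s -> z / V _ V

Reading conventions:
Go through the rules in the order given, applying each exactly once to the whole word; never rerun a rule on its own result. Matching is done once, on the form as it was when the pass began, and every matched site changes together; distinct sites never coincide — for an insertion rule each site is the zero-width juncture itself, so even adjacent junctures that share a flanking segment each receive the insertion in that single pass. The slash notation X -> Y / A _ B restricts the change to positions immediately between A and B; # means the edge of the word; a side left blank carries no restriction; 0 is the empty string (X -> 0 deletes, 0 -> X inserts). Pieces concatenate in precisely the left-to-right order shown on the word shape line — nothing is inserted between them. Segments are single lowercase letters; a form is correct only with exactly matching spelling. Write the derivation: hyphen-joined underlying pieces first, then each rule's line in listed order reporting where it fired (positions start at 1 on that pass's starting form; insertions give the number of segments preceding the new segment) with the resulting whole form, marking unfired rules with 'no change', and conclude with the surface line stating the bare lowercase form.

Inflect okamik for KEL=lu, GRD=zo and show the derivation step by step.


underlying: okamik-is-it
1. f -> v, p -> b, s -> z / V _ V: fires at position(s) 8: okamikizit
surface: okamikizit


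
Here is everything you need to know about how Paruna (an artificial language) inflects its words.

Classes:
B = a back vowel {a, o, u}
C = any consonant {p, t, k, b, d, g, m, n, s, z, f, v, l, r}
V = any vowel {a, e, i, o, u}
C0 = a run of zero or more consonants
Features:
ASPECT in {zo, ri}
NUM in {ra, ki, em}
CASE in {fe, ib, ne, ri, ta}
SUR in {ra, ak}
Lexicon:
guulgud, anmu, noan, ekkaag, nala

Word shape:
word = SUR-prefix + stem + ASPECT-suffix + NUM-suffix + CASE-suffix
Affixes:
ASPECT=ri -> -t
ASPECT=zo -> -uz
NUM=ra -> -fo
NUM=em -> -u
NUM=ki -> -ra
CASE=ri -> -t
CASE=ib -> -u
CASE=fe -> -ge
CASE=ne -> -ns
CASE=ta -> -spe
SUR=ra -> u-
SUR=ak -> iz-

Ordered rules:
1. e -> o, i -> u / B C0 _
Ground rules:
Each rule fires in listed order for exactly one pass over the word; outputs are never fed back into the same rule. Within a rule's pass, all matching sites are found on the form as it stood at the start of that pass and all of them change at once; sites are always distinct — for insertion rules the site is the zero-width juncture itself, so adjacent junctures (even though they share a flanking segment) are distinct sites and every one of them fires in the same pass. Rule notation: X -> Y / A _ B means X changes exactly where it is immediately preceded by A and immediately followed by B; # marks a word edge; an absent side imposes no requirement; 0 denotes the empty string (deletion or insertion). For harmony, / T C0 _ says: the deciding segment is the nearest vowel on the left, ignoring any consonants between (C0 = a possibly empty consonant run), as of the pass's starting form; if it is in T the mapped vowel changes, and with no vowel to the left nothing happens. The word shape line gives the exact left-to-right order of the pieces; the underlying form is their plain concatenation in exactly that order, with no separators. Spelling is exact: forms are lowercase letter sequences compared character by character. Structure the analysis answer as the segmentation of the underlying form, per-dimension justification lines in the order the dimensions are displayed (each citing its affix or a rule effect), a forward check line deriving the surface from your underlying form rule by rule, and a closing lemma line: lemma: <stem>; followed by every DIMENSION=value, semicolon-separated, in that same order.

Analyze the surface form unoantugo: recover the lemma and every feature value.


underlying: u-noan-t-u-ge
ASPECT=ri - signalled by the affix -t
NUM=em - signalled by the affix -u
CASE=fe - signalled by the affix -ge
SUR=ra - signalled by the affix u-
check: unoantuge -> unoantugo
lemma: noan; ASPECT=ri; NUM=em; CASE=fe; SUR=ra


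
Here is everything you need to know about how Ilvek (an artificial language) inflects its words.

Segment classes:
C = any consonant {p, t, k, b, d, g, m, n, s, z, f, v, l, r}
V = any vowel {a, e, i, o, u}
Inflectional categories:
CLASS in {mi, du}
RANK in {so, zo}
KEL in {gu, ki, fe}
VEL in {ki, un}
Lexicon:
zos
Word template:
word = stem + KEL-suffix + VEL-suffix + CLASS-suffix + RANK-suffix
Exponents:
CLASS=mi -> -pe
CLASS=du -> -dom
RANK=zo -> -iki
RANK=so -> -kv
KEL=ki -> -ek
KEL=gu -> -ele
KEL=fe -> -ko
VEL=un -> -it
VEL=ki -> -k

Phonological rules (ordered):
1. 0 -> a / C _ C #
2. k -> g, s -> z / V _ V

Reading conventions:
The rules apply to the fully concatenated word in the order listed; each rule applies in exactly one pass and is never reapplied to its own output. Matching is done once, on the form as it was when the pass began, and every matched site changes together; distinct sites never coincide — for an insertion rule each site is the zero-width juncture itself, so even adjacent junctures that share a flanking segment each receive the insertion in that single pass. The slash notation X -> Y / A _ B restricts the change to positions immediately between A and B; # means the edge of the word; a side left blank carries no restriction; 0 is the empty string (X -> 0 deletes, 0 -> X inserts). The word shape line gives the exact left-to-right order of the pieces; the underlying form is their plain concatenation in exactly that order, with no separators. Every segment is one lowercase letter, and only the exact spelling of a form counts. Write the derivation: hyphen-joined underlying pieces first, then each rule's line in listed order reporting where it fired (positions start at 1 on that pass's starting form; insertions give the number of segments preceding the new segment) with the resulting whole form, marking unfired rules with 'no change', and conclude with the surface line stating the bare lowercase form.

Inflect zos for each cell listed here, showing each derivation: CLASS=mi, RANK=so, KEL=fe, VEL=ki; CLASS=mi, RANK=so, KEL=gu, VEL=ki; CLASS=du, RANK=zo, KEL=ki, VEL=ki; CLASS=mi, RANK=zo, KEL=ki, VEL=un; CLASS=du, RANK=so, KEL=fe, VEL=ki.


cell CLASS=mi, RANK=so, KEL=fe, VEL=ki:
underlying: zos-ko-k-pe-kv
1. 0 -> a / C _ C #: inserts after position(s) 9: zoskokpekav
2. k -> g, s -> z / V _ V: fires at position(s) 9: zoskokpegav
surface: zoskokpegav

cell CLASS=mi, RANK=so, KEL=gu, VEL=ki:
underlying: zos-ele-k-pe-kv
1. 0 -> a / C _ C #: inserts after position(s) 10: zoselekpekav
2. k -> g, s -> z / V _ V: fires at position(s) 3, 10: zozelekpegav
surface: zozelekpegav

cell CLASS=du, RANK=zo, KEL=ki, VEL=ki:
underlying: zos-ek-k-dom-iki
1. 0 -> a / C _ C #: no change
2. k -> g, s -> z / V _ V: fires at position(s) 3, 11: zozekkdomigi
surface: zozekkdomigi

cell CLASS=mi, RANK=zo, KEL=ki, VEL=un:
underlying: zos-ek-it-pe-iki
1. 0 -> a / C _ C #: no change
2. k -> g, s -> z / V _ V: fires at position(s) 3, 5, 11: zozegitpeigi
surface: zozegitpeigi

cell CLASS=du, RANK=so, KEL=fe, VEL=ki:
underlying: zos-ko-k-dom-kv
1. 0 -> a / C _ C #: inserts after position(s) 10: zoskokdomkav
2. k -> g, s -> z / V _ V: no change
surface: zoskokdomkav


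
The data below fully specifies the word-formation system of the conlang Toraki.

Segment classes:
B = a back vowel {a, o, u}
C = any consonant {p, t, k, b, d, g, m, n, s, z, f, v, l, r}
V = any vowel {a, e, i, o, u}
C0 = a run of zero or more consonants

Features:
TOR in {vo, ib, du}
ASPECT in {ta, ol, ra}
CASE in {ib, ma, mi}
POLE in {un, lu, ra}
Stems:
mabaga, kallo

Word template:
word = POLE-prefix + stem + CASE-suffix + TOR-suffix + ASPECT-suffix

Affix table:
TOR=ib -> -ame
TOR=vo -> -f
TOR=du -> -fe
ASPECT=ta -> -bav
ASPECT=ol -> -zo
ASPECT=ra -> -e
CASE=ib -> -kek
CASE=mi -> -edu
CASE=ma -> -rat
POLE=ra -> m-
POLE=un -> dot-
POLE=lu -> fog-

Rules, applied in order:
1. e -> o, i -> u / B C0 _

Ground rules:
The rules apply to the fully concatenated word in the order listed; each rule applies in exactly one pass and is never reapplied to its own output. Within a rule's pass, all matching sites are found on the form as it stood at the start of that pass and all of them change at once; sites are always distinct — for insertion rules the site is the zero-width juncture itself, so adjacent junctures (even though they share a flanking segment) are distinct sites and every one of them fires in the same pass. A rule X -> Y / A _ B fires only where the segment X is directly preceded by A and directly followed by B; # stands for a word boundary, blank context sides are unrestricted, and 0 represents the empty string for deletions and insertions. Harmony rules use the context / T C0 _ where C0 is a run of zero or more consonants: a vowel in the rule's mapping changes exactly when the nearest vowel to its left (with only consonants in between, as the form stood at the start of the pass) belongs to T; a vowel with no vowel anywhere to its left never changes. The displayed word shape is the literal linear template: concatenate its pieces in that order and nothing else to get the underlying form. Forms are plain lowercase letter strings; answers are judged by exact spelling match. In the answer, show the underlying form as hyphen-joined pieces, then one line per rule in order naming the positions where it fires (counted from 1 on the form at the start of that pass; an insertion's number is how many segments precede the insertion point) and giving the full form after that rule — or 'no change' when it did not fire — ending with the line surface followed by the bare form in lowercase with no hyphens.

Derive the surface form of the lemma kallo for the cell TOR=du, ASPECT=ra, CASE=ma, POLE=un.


underlying: dot-kallo-rat-fe-e
1. e -> o, i -> u / B C0 _: fires at position(s) 13: dotkalloratfoe
surface: dotkalloratfoe


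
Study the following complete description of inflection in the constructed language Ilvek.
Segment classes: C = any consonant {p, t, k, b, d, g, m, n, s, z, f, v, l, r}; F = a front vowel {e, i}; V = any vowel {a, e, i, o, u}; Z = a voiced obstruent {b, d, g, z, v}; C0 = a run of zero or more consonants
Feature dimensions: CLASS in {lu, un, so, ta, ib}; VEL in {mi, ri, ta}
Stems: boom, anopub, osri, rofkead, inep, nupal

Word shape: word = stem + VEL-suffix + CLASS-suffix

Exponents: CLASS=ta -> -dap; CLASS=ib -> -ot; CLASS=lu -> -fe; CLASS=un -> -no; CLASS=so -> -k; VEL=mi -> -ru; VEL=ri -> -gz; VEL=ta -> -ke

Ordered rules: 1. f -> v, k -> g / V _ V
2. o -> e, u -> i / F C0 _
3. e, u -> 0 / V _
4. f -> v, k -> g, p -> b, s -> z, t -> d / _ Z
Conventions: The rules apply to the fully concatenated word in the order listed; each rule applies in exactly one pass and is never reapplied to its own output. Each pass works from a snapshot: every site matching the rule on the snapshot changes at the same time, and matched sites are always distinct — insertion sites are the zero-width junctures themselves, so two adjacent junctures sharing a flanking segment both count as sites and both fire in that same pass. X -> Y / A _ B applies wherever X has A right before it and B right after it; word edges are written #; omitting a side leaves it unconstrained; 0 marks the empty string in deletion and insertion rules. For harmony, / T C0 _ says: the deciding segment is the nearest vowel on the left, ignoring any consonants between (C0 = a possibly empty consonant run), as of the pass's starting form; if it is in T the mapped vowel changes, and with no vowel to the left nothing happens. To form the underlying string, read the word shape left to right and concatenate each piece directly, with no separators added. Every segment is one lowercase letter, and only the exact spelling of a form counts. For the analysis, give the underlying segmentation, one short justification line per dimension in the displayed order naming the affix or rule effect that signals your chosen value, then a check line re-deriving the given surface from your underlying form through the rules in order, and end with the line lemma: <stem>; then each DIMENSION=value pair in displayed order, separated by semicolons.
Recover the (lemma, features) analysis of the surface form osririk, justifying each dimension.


underlying: osri-ru-k
CLASS=so - signalled by the affix -k
VEL=mi - signalled by the affix -ru
check: osriruk -> osriruk -> osririk -> osririk -> osririk
lemma: osri; CLASS=so; VEL=mi


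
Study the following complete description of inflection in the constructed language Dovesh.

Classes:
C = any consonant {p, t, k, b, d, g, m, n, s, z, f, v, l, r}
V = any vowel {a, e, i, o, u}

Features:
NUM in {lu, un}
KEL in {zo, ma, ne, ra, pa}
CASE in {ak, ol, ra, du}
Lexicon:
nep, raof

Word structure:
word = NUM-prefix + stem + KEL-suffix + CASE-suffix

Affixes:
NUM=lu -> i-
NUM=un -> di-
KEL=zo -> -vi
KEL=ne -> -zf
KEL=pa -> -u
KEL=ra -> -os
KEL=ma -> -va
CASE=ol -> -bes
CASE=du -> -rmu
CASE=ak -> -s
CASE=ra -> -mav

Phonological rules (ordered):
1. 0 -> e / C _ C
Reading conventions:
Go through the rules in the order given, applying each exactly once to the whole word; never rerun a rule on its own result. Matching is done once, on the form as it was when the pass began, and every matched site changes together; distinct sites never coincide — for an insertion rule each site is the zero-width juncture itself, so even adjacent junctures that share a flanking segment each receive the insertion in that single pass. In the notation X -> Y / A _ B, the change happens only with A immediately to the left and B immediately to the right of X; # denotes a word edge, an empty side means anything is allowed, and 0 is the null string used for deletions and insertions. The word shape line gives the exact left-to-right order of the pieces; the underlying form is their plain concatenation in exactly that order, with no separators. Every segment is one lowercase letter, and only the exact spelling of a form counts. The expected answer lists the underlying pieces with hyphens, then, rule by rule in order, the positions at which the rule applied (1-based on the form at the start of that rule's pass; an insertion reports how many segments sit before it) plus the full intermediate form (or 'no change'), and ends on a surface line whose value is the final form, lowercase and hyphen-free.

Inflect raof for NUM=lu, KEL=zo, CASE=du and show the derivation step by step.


underlying: i-raof-vi-rmu
1. 0 -> e / C _ C: inserts after position(s) 5, 8: iraofeviremu
surface: iraofeviremu


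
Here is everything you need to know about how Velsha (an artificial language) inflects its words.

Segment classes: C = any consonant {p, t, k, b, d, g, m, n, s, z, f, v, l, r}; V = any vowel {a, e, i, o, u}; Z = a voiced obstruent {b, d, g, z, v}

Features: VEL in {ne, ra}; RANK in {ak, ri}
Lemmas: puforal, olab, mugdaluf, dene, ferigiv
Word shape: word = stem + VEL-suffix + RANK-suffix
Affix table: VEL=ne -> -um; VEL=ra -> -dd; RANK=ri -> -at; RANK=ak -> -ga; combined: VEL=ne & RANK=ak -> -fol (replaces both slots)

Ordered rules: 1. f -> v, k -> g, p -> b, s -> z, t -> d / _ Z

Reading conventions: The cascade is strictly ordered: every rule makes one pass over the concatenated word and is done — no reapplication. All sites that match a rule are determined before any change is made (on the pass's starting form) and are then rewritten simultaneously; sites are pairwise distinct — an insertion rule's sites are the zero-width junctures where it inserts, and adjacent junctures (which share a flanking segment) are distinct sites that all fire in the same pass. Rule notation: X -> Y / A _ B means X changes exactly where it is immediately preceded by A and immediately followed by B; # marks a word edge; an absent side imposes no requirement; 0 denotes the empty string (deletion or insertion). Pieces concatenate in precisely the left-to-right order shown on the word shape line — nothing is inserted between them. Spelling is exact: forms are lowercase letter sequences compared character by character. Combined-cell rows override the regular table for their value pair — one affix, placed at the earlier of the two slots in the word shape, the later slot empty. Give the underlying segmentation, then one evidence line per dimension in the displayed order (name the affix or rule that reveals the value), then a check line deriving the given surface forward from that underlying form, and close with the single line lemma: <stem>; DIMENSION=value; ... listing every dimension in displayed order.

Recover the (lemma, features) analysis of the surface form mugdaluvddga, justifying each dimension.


underlying: mugdaluf-dd-ga
VEL=ra - signalled by the affix -dd
RANK=ak - signalled by the affix -ga
check: mugdalufddga -> mugdaluvddga
lemma: mugdaluf; VEL=ra; RANK=ak


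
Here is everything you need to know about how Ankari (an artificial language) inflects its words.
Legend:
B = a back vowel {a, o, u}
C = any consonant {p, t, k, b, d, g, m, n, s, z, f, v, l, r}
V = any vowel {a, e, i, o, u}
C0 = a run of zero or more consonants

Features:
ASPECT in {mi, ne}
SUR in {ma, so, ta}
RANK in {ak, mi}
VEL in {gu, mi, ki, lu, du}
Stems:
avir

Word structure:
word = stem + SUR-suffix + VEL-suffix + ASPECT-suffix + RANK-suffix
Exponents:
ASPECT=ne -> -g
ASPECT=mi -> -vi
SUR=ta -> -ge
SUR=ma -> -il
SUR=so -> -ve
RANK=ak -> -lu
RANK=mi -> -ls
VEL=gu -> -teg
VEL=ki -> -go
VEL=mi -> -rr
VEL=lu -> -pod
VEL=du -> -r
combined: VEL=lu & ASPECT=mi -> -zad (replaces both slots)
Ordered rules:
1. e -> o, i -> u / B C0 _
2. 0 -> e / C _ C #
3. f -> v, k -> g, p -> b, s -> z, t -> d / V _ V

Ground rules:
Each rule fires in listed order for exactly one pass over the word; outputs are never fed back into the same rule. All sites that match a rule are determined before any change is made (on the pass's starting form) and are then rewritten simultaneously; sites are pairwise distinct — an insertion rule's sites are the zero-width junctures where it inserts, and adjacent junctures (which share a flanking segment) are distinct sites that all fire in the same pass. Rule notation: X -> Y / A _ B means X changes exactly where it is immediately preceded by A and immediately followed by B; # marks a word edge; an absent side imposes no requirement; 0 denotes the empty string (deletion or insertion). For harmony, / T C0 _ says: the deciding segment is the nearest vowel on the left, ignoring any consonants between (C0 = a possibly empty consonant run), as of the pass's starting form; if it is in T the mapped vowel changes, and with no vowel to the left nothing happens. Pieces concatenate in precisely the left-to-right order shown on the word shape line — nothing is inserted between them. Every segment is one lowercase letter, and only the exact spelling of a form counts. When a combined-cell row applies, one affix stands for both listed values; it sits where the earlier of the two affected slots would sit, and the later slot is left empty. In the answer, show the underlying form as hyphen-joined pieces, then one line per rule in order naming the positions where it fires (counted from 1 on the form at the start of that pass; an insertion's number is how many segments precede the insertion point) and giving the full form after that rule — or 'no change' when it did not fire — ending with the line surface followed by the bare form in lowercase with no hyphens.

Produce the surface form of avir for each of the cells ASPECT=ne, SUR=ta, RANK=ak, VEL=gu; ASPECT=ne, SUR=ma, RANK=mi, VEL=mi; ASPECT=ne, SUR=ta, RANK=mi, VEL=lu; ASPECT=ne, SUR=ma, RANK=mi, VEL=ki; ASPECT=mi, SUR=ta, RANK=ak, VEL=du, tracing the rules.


cell ASPECT=ne, SUR=ta, RANK=ak, VEL=gu:
underlying: avir-ge-teg-g-lu
1. e -> o, i -> u / B C0 _: fires at position(s) 3: avurgetegglu
2. 0 -> e / C _ C #: no change
3. f -> v, k -> g, p -> b, s -> z, t -> d / V _ V: fires at position(s) 7: avurgedegglu
surface: avurgedegglu

cell ASPECT=ne, SUR=ma, RANK=mi, VEL=mi:
underlying: avir-il-rr-g-ls
1. e -> o, i -> u / B C0 _: fires at position(s) 3: avurilrrgls
2. 0 -> e / C _ C #: inserts after position(s) 10: avurilrrgles
3. f -> v, k -> g, p -> b, s -> z, t -> d / V _ V: no change
surface: avurilrrgles

cell ASPECT=ne, SUR=ta, RANK=mi, VEL=lu:
underlying: avir-ge-pod-g-ls
1. e -> o, i -> u / B C0 _: fires at position(s) 3: avurgepodgls
2. 0 -> e / C _ C #: inserts after position(s) 11: avurgepodgles
3. f -> v, k -> g, p -> b, s -> z, t -> d / V _ V: fires at position(s) 7: avurgebodgles
surface: avurgebodgles

cell ASPECT=ne, SUR=ma, RANK=mi, VEL=ki:
underlying: avir-il-go-g-ls
1. e -> o, i -> u / B C0 _: fires at position(s) 3: avurilgogls
2. 0 -> e / C _ C #: inserts after position(s) 10: avurilgogles
3. f -> v, k -> g, p -> b, s -> z, t -> d / V _ V: no change
surface: avurilgogles

cell ASPECT=mi, SUR=ta, RANK=ak, VEL=du:
underlying: avir-ge-r-vi-lu
1. e -> o, i -> u / B C0 _: fires at position(s) 3: avurgervilu
2. 0 -> e / C _ C #: no change
3. f -> v, k -> g, p -> b, s -> z, t -> d / V _ V: no change
surface: avurgervilu


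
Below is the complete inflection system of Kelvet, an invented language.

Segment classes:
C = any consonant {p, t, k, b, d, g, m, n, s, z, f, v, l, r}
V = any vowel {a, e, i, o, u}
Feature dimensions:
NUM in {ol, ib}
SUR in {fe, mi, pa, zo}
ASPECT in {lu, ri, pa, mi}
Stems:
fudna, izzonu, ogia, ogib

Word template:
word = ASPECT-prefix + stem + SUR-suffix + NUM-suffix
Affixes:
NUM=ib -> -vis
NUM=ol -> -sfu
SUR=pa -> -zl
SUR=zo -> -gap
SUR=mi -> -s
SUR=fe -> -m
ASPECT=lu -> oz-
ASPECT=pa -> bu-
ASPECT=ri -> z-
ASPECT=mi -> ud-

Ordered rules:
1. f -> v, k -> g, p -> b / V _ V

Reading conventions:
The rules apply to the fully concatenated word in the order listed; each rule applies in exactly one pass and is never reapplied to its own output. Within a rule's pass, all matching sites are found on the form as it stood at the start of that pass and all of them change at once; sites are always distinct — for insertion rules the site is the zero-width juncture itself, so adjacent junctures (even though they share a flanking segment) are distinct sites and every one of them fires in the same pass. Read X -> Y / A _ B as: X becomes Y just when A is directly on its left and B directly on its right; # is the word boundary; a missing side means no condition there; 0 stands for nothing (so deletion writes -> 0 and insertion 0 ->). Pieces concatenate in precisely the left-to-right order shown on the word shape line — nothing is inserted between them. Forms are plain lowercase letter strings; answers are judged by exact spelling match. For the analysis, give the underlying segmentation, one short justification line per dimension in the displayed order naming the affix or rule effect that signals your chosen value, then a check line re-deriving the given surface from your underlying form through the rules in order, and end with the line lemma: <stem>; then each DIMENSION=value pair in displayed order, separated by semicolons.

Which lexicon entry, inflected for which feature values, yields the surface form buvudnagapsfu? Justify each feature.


underlying: bu-fudna-gap-sfu
NUM=ol - signalled by the affix -sfu
SUR=zo - signalled by the affix -gap
ASPECT=pa - signalled by the affix bu-
check: bufudnagapsfu -> buvudnagapsfu
lemma: fudna; NUM=ol; SUR=zo; ASPECT=pa


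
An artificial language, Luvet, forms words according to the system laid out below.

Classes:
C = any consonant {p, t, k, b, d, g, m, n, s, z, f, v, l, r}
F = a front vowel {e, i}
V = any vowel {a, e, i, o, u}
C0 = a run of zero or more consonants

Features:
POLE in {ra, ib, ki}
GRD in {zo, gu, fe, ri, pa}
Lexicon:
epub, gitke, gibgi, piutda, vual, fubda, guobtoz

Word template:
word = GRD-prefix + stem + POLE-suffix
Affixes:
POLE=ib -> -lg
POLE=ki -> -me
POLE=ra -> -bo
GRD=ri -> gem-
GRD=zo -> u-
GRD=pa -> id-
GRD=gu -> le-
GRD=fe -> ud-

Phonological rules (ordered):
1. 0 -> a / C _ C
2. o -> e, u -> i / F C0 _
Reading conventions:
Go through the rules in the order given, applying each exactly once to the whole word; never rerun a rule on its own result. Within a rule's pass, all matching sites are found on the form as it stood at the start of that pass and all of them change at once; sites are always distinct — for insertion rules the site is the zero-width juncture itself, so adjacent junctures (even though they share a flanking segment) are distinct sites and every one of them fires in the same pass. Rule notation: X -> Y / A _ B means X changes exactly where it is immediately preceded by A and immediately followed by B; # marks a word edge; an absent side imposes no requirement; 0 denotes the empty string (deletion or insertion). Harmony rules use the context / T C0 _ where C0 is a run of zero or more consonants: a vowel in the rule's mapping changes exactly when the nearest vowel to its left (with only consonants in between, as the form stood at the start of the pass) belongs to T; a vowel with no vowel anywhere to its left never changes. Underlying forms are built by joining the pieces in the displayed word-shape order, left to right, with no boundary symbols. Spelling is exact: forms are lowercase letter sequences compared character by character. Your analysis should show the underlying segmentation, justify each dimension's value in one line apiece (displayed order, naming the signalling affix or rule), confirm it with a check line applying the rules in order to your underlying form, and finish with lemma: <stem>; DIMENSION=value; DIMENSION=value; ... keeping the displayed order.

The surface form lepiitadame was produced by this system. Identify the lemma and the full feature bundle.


underlying: le-piutda-me
POLE=ki - signalled by the affix -me
GRD=gu - signalled by the affix le-
check: lepiutdame -> lepiutadame -> lepiitadame
lemma: piutda; POLE=ki; GRD=gu


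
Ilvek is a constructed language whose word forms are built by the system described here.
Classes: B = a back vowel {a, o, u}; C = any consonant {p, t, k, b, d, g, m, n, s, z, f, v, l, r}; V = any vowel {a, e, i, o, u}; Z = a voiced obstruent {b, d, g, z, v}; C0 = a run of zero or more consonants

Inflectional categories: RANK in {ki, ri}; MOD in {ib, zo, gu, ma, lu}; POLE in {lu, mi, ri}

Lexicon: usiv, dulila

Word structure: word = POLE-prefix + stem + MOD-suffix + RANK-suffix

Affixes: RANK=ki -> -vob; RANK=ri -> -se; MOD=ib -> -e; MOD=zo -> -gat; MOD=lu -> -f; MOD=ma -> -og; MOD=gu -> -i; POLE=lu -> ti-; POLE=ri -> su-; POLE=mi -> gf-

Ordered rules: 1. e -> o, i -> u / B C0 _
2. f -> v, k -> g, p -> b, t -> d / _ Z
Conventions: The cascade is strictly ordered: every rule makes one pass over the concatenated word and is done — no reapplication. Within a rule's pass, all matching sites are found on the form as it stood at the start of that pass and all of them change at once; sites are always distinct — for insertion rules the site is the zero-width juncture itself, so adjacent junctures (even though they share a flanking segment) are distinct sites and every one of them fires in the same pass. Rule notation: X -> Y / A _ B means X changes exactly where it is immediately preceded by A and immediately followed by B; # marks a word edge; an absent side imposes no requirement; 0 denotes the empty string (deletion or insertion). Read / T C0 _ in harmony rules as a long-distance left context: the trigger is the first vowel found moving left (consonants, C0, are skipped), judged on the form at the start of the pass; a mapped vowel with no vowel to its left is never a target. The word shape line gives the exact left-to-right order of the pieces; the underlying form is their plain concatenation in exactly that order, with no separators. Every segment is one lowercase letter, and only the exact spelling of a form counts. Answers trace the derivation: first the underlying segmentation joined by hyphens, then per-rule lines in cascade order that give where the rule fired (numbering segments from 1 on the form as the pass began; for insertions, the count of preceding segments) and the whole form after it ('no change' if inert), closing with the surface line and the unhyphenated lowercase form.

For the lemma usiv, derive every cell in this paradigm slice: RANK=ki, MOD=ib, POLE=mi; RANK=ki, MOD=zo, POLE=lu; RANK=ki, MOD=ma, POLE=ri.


cell RANK=ki, MOD=ib, POLE=mi:
underlying: gf-usiv-e-vob
1. e -> o, i -> u / B C0 _: fires at position(s) 5: gfusuvevob
2. f -> v, k -> g, p -> b, t -> d / _ Z: no change
surface: gfusuvevob

cell RANK=ki, MOD=zo, POLE=lu:
underlying: ti-usiv-gat-vob
1. e -> o, i -> u / B C0 _: fires at position(s) 5: tiusuvgatvob
2. f -> v, k -> g, p -> b, t -> d / _ Z: fires at position(s) 9: tiusuvgadvob
surface: tiusuvgadvob

cell RANK=ki, MOD=ma, POLE=ri:
underlying: su-usiv-og-vob
1. e -> o, i -> u / B C0 _: fires at position(s) 5: suusuvogvob
2. f -> v, k -> g, p -> b, t -> d / _ Z: no change
surface: suusuvogvob


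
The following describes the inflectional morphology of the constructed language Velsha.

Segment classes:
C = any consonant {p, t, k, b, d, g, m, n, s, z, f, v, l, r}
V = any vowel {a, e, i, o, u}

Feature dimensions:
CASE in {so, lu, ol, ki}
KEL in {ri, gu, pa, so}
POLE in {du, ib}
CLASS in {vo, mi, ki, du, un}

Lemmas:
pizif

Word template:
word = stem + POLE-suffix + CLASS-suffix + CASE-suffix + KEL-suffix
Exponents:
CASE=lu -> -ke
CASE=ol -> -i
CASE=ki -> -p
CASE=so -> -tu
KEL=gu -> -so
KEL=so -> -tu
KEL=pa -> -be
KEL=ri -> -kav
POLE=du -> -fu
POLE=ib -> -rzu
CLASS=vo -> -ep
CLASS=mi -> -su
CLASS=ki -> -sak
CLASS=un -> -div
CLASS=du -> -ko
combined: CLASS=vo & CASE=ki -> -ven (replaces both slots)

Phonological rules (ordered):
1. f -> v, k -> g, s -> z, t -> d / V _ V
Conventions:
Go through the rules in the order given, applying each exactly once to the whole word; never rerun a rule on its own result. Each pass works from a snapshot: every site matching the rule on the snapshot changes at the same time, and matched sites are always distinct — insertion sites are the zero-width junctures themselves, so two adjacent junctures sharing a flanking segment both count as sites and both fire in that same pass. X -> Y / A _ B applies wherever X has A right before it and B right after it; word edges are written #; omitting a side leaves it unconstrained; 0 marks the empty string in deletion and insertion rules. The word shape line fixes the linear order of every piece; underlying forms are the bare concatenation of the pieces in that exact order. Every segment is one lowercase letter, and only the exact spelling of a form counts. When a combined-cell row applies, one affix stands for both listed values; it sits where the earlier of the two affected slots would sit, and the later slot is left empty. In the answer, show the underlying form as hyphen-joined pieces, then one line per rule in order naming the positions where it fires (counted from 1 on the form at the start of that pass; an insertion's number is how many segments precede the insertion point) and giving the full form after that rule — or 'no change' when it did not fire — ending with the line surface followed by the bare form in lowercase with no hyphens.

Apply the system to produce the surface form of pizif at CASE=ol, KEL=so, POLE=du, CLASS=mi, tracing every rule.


underlying: pizif-fu-su-i-tu
1. f -> v, k -> g, s -> z, t -> d / V _ V: fires at position(s) 8, 11: piziffuzuidu
surface: piziffuzuidu


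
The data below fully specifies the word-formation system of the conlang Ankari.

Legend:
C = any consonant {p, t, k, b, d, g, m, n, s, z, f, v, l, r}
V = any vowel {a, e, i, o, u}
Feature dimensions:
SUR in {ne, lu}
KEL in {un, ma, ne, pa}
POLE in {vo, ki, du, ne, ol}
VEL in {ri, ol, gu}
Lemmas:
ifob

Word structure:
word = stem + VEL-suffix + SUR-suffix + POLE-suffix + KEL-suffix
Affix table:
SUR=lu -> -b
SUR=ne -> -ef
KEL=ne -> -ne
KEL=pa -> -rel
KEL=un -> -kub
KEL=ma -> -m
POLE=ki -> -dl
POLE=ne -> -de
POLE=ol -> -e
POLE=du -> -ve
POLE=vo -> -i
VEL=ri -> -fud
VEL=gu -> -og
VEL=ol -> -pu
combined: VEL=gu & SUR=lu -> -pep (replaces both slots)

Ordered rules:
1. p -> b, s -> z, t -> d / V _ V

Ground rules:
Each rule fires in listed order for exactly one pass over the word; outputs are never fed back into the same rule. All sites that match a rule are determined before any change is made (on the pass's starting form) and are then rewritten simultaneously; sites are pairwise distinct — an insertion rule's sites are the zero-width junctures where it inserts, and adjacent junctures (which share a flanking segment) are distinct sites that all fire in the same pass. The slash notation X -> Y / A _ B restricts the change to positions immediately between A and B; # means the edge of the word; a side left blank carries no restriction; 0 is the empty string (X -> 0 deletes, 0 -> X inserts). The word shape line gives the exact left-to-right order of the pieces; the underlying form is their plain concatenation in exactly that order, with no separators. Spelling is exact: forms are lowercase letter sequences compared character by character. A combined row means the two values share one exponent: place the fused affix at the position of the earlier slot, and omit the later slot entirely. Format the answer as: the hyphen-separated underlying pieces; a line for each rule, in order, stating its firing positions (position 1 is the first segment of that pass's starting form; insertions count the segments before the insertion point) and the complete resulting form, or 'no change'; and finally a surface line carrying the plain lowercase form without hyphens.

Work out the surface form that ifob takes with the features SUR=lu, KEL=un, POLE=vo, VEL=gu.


underlying: ifob-pep-i-kub
1. p -> b, s -> z, t -> d / V _ V: fires at position(s) 7: ifobpebikub
surface: ifobpebikub


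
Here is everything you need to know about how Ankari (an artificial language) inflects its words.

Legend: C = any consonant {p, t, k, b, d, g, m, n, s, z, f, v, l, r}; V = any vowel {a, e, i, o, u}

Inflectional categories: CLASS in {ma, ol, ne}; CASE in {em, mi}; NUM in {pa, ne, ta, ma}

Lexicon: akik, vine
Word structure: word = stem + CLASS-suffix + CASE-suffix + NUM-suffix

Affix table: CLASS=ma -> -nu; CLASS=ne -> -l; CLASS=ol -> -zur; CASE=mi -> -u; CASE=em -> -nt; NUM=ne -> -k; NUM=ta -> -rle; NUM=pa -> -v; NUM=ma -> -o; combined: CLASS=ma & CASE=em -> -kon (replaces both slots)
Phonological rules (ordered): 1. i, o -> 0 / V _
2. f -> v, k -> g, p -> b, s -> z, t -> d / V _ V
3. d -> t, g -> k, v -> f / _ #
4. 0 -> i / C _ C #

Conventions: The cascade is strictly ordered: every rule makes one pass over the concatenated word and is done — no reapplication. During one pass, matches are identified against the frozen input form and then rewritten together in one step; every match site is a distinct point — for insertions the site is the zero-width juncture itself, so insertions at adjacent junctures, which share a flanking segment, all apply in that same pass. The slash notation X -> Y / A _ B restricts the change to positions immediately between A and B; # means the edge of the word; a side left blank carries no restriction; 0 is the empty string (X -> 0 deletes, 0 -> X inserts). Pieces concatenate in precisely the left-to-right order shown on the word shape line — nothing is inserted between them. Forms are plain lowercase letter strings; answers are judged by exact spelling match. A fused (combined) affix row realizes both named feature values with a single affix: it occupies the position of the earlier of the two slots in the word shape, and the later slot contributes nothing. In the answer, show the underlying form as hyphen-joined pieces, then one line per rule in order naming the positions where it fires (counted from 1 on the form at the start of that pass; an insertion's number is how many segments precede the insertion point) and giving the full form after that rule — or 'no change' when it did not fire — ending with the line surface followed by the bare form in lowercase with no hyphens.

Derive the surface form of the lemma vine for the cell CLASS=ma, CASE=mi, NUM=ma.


underlying: vine-nu-u-o
1. i, o -> 0 / V _: fires at position(s) 8: vinenuu
2. f -> v, k -> g, p -> b, s -> z, t -> d / V _ V: no change
3. d -> t, g -> k, v -> f / _ #: no change
4. 0 -> i / C _ C #: no change
surface: vinenuu
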